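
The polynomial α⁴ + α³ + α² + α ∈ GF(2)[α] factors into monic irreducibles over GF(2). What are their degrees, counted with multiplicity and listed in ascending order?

1, 1, 1, 1

Write g(α) = α⁴ + α³ + α² + α.
Roots in GF(2): g(0) = 0 → root; g(1) = 0 → root.
Linear factors from roots: (α), (α + 1).
Complete factorization: g(α) = (α)·(α + 1)^3.
Factor degrees with multiplicity: 1 + 1 + 1 + 1 = 4.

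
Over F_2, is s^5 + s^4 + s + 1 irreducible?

Write P(s) = s^5 + s^4 + s + 1.
Check for roots in F_2: P(0) = 1; P(1) = 0 → root.
P(1) = 0, so (s − 1) divides P(s); P is reducible.

No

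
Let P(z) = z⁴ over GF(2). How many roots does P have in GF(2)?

1

Evaluate at each of the 2 elements of GF(2):
P(0) = 0 → root; P(1) = 1.
Roots: {0}.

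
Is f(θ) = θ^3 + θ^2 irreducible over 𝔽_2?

Check for roots in 𝔽_2: f(0) = 0 → root; f(1) = 0 → root.
f(0) = 0, so (θ) divides f(θ); f is reducible.

No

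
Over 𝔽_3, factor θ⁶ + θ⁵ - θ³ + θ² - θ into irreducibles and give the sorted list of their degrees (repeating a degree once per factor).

Write h(θ) = θ⁶ + θ⁵ - θ³ + θ² - θ.
Roots in 𝔽_3: h(0) = 0 → root; h(1) = 1; h(2) = 0 → root.
Linear factors from roots: (θ), (θ + 1).
Complete factorization: h(θ) = (θ)·(θ + 1)·(θ⁴ - θ - 1).
Factor degrees with multiplicity: 1 + 1 + 4 = 6.

1, 1, 4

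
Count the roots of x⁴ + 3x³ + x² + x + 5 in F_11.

4

Write g(x) = x⁴ + 3x³ + x² + x + 5.
Evaluate at each of the 11 elements of F_11:
g(0) = 5; g(1) = 0 → root; g(2) = 7; g(3) = 3; g(4) = 0 → root; g(5) = 1; g(6) = 0 → root; g(7) = 4; g(8) = 0 → root; g(9) = 10; g(10) = 3.
Roots: {1, 4, 6, 8}.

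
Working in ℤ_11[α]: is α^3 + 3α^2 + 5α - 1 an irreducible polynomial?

Yes

Write P(α) = α^3 + 3α^2 + 5α - 1.
Check each element of ℤ_11 for a root: P(0)=10, P(1)=8, P(2)=7, P(3)=2, P(4)=10, P(5)=4, P(6)=1, P(7)=7, P(8)=6, P(9)=4, P(10)=7.
No roots. A degree-3 polynomial over a field with no linear factor is irreducible.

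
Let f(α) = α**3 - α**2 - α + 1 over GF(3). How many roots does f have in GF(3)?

2

Evaluate at each of the 3 elements of GF(3):
f(0) = 1; f(1) = 0 → root; f(2) = 0 → root.
Roots: {1, 2}.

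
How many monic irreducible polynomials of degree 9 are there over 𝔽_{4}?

29120

The number of monic irreducibles of degree 9 over GF(4) is (1/9)·Σ_{d∣9} μ(9/d) 4^d.
Divisors of 9: 1, 3, 9; μ(9/d) for each: 0, -1, 1.
Σ = − 4^3 + 4^9 = 262080.
N = 262080/9 = 29120.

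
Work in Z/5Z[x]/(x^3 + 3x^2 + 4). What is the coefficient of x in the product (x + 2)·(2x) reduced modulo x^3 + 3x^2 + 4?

Multiply in Z/5Z[x]: (x + 2)·(2x) = 2x^2 + 4x.
Reduced: 2x^2 + 4x.

4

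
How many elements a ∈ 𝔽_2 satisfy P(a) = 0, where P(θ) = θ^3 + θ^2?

Evaluate at each of the 2 elements of 𝔽_2:
P(0) = 0 → root; P(1) = 0 → root.
Roots: {0, 1}.

2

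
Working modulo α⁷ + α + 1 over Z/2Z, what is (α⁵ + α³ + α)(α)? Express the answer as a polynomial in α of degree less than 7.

α^6 + α^4 + α^2

Multiply in Z/2Z[α]: (α⁵ + α³ + α)·(α) = α⁶ + α⁴ + α².
Reduced: α⁶ + α⁴ + α².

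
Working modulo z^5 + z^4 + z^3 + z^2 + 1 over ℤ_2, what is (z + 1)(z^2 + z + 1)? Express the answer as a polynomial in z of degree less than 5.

z^3 + 1

Multiply in ℤ_2[z]: (z + 1)·(z^2 + z + 1) = z^3 + 1.
Reduced: z^3 + 1.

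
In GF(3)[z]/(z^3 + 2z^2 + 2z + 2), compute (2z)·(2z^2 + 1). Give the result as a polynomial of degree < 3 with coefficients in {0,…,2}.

Multiply in GF(3)[z]: (2z)·(2z^2 + 1) = z^3 + 2z.
Reduce using z^3 ≡ z^2 + z + 1 (mod z^3 + 2z^2 + 2z + 2).
Reduced: z^2 + 1.

z^2 + 1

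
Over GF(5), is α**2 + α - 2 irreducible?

No

Write h(α) = α**2 + α - 2.
Check for roots in GF(5): h(0) = 3; h(1) = 0 → root; h(2) = 4; h(3) = 0 → root; h(4) = 3.
h(1) = 0, so (α − 1) divides h(α); h is reducible.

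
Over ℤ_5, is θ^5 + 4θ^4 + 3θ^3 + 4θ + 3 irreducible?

No

Write m(θ) = θ^5 + 4θ^4 + 3θ^3 + 4θ + 3.
Check for roots in ℤ_5: m(0) = 3; m(1) = 0 → root; m(2) = 1; m(3) = 3; m(4) = 4.
m(1) = 0, so (θ − 1) divides m(θ); m is reducible.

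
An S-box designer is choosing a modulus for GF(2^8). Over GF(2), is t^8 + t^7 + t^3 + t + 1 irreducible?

Write g(t) = t^8 + t^7 + t^3 + t + 1.
Check for roots in GF(2): g(0) = 1; g(1) = 1.
No roots, so no linear factors.
Monic irreducibles of degree 2 over GF(2): t^2 + t + 1.
None of them divide g (all give nonzero remainder).
Monic irreducibles of degree 3 over GF(2): t^3 + t + 1, t^3 + t^2 + 1.
None of them divide g (all give nonzero remainder).
Monic irreducibles of degree 4 over GF(2): t^4 + t + 1, t^4 + t^3 + 1, t^4 + t^3 + t^2 + t + 1.
None of them divide g (all give nonzero remainder).
No irreducible factor of degree ≤ 4 exists, so g is irreducible over GF(2).

Yes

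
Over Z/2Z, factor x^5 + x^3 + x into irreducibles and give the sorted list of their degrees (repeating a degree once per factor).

Write h(x) = x^5 + x^3 + x.
Roots in Z/2Z: h(0) = 0 → root; h(1) = 1.
Linear factors from roots: (x).
Complete factorization: h(x) = (x)·(x^2 + x + 1)^2.
Factor degrees with multiplicity: 1 + 2 + 2 = 5.

1, 2, 2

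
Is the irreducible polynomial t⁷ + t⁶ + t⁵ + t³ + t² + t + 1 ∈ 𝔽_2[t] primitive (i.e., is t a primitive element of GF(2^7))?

Yes

Write f(t) = t⁷ + t⁶ + t⁵ + t³ + t² + t + 1.
|GF(2^7)^×| = 2^7 − 1 = 127. Prime factorization: 127 = 127.
f is primitive ⇔ t has order 127 in GF(2)[t]/(f), i.e. t^(127/q) ≠ 1 for each prime q | 127.
t^(1) mod f = t.
None equal 1, so t has full order 127; f is primitive.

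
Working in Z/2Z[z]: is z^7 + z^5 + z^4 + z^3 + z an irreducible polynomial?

Write m(z) = z^7 + z^5 + z^4 + z^3 + z.
Check for roots in Z/2Z: m(0) = 0 → root; m(1) = 1.
m(0) = 0, so (z) divides m(z); m is reducible.

No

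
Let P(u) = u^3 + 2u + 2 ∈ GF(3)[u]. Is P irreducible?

Check for roots in GF(3): P(0) = 2; P(1) = 2; P(2) = 2.
No roots. A degree-3 polynomial over a field with no linear factor is irreducible.

Yes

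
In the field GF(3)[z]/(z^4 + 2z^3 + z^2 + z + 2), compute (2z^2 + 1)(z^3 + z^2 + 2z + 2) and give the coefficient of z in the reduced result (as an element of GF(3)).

0

Multiply in GF(3)[z]: (2z^2 + 1)·(z^3 + z^2 + 2z + 2) = 2z^5 + 2z^4 + 2z^3 + 2z^2 + 2z + 2.
Reduce using z^4 ≡ z^3 + 2z^2 + 2z + 1 (mod z^4 + 2z^3 + z^2 + z + 2).
Reduced: z^3 + 2z^2.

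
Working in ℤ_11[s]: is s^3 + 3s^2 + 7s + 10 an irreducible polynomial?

Write f(s) = s^3 + 3s^2 + 7s + 10.
Check each element of ℤ_11 for a root: f(0)=10, f(1)=10, f(2)=0, f(3)=8, f(4)=7, f(5)=3, f(6)=2, f(7)=10, f(8)=0, f(9)=0, f(10)=5.
f(2) = 0, so (s − 2) divides f(s); f is reducible.

No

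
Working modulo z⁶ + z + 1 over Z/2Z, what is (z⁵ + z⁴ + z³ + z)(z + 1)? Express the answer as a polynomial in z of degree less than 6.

Multiply in Z/2Z[z]: (z⁵ + z⁴ + z³ + z)·(z + 1) = z⁶ + z³ + z² + z.
Reduce using z⁶ ≡ z + 1 (mod z⁶ + z + 1).
Reduced: z³ + z² + 1.

z^3 + z^2 + 1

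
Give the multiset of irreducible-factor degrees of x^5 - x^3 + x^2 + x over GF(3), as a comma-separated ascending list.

1, 1, 3

Write f(x) = x^5 - x^3 + x^2 + x.
Roots in GF(3): f(0) = 0 → root; f(1) = 2; f(2) = 0 → root.
Linear factors from roots: (x), (x + 1).
Complete factorization: f(x) = (x)·(x + 1)·(x^3 - x^2 + 1).
Factor degrees with multiplicity: 1 + 1 + 3 = 5.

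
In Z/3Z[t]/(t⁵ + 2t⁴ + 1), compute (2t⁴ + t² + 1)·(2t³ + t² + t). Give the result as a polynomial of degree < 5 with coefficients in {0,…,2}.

2t^4 + t + 2

Multiply in Z/3Z[t]: (2t⁴ + t² + 1)·(2t³ + t² + t) = t⁷ + 2t⁶ + t⁵ + t⁴ + t² + t.
Reduce using t⁵ ≡ t⁴ + 2 (mod t⁵ + 2t⁴ + 1).
Reduced: 2t⁴ + t + 2.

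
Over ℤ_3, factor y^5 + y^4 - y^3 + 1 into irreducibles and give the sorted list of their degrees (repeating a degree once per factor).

Write f(y) = y^5 + y^4 - y^3 + 1.
Roots in ℤ_3: f(0) = 1; f(1) = 2; f(2) = 2.
Complete factorization: f(y) = (y^5 + y^4 - y^3 + 1).
Factor degrees with multiplicity: 5 = 5.

5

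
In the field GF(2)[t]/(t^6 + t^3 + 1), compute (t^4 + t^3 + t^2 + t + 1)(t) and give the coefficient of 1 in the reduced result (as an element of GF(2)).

0

Multiply in GF(2)[t]: (t^4 + t^3 + t^2 + t + 1)·(t) = t^5 + t^4 + t^3 + t^2 + t.
Reduced: t^5 + t^4 + t^3 + t^2 + t.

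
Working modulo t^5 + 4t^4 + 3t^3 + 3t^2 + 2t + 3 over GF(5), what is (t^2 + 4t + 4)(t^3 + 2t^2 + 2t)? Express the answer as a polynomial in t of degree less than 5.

2t^4 + t^3 + 3t^2 + t + 2

Multiply in GF(5)[t]: (t^2 + 4t + 4)·(t^3 + 2t^2 + 2t) = t^5 + t^4 + 4t^3 + t^2 + 3t.
Reduce using t^5 ≡ t^4 + 2t^3 + 2t^2 + 3t + 2 (mod t^5 + 4t^4 + 3t^3 + 3t^2 + 2t + 3).
Reduced: 2t^4 + t^3 + 3t^2 + t + 2.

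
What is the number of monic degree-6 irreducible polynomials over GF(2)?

x^(2^6) − x is the product of all monic irreducibles of degree dividing 6; Möbius inversion gives N = (1/6) Σ μ(6/d)·2^d.
Divisors of 6: 1, 2, 3, 6; μ(6/d) for each: 1, -1, -1, 1.
Σ = 2^1 − 2^2 − 2^3 + 2^6 = 54.
N = 54/6 = 9.

9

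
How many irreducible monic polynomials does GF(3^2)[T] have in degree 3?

240

By the necklace-counting formula, N_9(3) = (1/3) Σ_{d|3} μ(3/d)·9^d.
Divisors of 3: 1, 3; μ(3/d) for each: -1, 1.
Σ = − 9^1 + 9^3 = 720.
N = 720/3 = 240.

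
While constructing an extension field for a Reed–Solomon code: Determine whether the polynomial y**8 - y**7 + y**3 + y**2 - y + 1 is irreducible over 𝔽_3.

Yes

Write h(y) = y**8 - y**7 + y**3 + y**2 - y + 1.
Check for roots in 𝔽_3: h(0) = 1; h(1) = 2; h(2) = 1.
No roots, so no linear factors.
Monic irreducibles of degree 2 over GF(3): y**2 + 1, y**2 + y - 1, y**2 - y - 1.
None of them divide h (all give nonzero remainder).
Degree-3 irreducible divisors: test the 8 monic irreducibles of degree 3 over GF(3).
None of them divide h (all give nonzero remainder).
Degree-4 irreducible divisors: test the 18 monic irreducibles of degree 4 over GF(3).
None of them divide h (all give nonzero remainder).
No irreducible factor of degree ≤ 4 exists, so h is irreducible over GF(3).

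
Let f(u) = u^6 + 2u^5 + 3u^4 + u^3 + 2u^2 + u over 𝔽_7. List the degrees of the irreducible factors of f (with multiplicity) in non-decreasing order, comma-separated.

1, 2, 3

Linear factors from roots: (u).
Complete factorization: f(u) = (u)·(u^2 + 2)·(u^3 + 2u^2 + u - 3).
Factor degrees with multiplicity: 1 + 2 + 3 = 6.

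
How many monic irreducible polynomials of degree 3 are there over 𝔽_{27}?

The number of monic irreducibles of degree 3 over GF(27) is (1/3)·Σ_{d∣3} μ(3/d) 27^d.
Divisors of 3: 1, 3; μ(3/d) for each: -1, 1.
Σ = − 27^1 + 27^3 = 19656.
N = 19656/3 = 6552.

6552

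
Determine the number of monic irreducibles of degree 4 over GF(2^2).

x^(4^4) − x is the product of all monic irreducibles of degree dividing 4; Möbius inversion gives N = (1/4) Σ μ(4/d)·4^d.
Divisors of 4: 1, 2, 4; μ(4/d) for each: 0, -1, 1.
Σ = − 4^2 + 4^4 = 240.
N = 240/4 = 60.

60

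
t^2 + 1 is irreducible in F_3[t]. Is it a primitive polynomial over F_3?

No

Write f(t) = t^2 + 1.
|GF(3^2)^×| = 3^2 − 1 = 8. Prime factorization: 8 = 2^3.
f is primitive ⇔ t has order 8 in GF(3)[t]/(f), i.e. t^(8/q) ≠ 1 for each prime q | 8.
t^(4) mod f = 1
Since t^(4) = 1, the order of t divides 4 < 8; not primitive.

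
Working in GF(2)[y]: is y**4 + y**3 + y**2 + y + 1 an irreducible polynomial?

Write g(y) = y**4 + y**3 + y**2 + y + 1.
Check for roots in GF(2): g(0) = 1; g(1) = 1.
No roots, so no linear factors.
Monic irreducibles of degree 2 over GF(2): y**2 + y + 1.
None of them divide g (all give nonzero remainder).
No irreducible factor of degree ≤ 2 exists, so g is irreducible over GF(2).

Yes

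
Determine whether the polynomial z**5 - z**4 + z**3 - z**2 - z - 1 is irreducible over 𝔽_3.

Yes

Write m(z) = z**5 - z**4 + z**3 - z**2 - z - 1.
Check for roots in 𝔽_3: m(0) = 2; m(1) = 1; m(2) = 2.
No roots, so no linear factors.
Monic irreducibles of degree 2 over GF(3): z**2 + 1, z**2 + z - 1, z**2 - z - 1.
None of them divide m (all give nonzero remainder).
No irreducible factor of degree ≤ 2 exists, so m is irreducible over GF(3).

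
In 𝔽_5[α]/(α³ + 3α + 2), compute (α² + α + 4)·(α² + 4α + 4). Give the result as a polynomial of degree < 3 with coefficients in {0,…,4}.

4α^2 + 3α + 1

Multiply in 𝔽_5[α]: (α² + α + 4)·(α² + 4α + 4) = α⁴ + 2α² + 1.
Reduce using α³ ≡ 2α + 3 (mod α³ + 3α + 2).
Reduced: 4α² + 3α + 1.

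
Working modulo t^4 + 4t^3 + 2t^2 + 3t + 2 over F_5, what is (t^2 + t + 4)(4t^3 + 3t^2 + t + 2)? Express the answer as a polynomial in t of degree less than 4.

3t^3 + t^2 + 1

Multiply in F_5[t]: (t^2 + t + 4)·(4t^3 + 3t^2 + t + 2) = 4t^5 + 2t^4 + t + 3.
Reduce using t^4 ≡ t^3 + 3t^2 + 2t + 3 (mod t^4 + 4t^3 + 2t^2 + 3t + 2).
Reduced: 3t^3 + t^2 + 1.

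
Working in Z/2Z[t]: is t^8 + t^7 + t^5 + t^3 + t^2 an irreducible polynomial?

Write f(t) = t^8 + t^7 + t^5 + t^3 + t^2.
Check for roots in Z/2Z: f(0) = 0 → root; f(1) = 1.
f(0) = 0, so (t) divides f(t); f is reducible.

No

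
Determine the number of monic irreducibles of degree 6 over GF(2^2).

670

Gauss's count: N_{4}(6) = (1/6) Σ_{d|6} μ(6/d)·4^d.
Divisors of 6: 1, 2, 3, 6; μ(6/d) for each: 1, -1, -1, 1.
Σ = 4^1 − 4^2 − 4^3 + 4^6 = 4020.
N = 4020/6 = 670.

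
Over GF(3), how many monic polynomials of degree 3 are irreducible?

8

The number of monic irreducibles of degree 3 over GF(3) is (1/3)·Σ_{d∣3} μ(3/d) 3^d.
Divisors of 3: 1, 3; μ(3/d) for each: -1, 1.
Σ = − 3^1 + 3^3 = 24.
N = 24/3 = 8.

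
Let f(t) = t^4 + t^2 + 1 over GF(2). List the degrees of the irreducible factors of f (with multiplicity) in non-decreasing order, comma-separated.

Roots in GF(2): f(0) = 1; f(1) = 1.
Complete factorization: f(t) = (t^2 + t + 1)^2.
Factor degrees with multiplicity: 2 + 2 = 4.

2, 2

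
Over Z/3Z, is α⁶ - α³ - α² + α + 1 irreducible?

Yes

Write m(α) = α⁶ - α³ - α² + α + 1.
Check for roots in Z/3Z: m(0) = 1; m(1) = 1; m(2) = 1.
No roots, so no linear factors.
Monic irreducibles of degree 2 over GF(3): α² + 1, α² + α - 1, α² - α - 1.
None of them divide m (all give nonzero remainder).
Degree-3 irreducible divisors: test the 8 monic irreducibles of degree 3 over GF(3).
None of them divide m (all give nonzero remainder).
No irreducible factor of degree ≤ 3 exists, so m is irreducible over GF(3).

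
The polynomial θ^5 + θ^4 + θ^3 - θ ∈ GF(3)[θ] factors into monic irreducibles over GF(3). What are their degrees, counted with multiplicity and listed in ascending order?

Write g(θ) = θ^5 + θ^4 + θ^3 - θ.
Roots in GF(3): g(0) = 0 → root; g(1) = 2; g(2) = 0 → root.
Linear factors from roots: (θ), (θ + 1).
Complete factorization: g(θ) = (θ)·(θ + 1)^2·(θ^2 - θ - 1).
Factor degrees with multiplicity: 1 + 1 + 1 + 2 = 5.

1, 1, 1, 2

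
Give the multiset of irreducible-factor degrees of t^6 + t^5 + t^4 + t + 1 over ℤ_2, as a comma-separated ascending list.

Write g(t) = t^6 + t^5 + t^4 + t + 1.
Roots in ℤ_2: g(0) = 1; g(1) = 1.
Complete factorization: g(t) = (t^6 + t^5 + t^4 + t + 1).
Factor degrees with multiplicity: 6 = 6.

6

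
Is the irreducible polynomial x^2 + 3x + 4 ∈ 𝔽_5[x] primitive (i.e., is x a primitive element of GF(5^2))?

No

Write f(x) = x^2 + 3x + 4.
|GF(5^2)^×| = 5^2 − 1 = 24. Prime factorization: 24 = 2^3·3.
f is primitive ⇔ x has order 24 in GF(5)[x]/(f), i.e. x^(24/q) ≠ 1 for each prime q | 24.
x^(12) mod f = 1
x^(8) mod f = 3x + 4.
Since x^(12) = 1, the order of x divides 12 < 24; not primitive.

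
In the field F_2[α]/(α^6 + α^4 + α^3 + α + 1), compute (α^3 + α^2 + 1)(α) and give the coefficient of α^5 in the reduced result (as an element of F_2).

Multiply in F_2[α]: (α^3 + α^2 + 1)·(α) = α^4 + α^3 + α.
Reduced: α^4 + α^3 + α.

0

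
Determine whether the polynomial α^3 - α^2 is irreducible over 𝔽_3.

Write h(α) = α^3 - α^2.
Check for roots in 𝔽_3: h(0) = 0 → root; h(1) = 0 → root; h(2) = 1.
h(0) = 0, so (α) divides h(α); h is reducible.

No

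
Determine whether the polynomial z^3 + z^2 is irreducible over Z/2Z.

Write P(z) = z^3 + z^2.
Check for roots in Z/2Z: P(0) = 0 → root; P(1) = 0 → root.
P(0) = 0, so (z) divides P(z); P is reducible.

No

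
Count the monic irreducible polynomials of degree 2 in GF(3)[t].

3

By the necklace-counting formula, N_3(2) = (1/2) Σ_{d|2} μ(2/d)·3^d.
Divisors of 2: 1, 2; μ(2/d) for each: -1, 1.
Σ = − 3^1 + 3^2 = 6.
N = 6/2 = 3.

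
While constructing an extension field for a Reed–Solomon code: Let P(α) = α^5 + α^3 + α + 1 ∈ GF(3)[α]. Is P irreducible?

Yes

Check for roots in GF(3): P(0) = 1; P(1) = 1; P(2) = 1.
No roots, so no linear factors.
Monic irreducibles of degree 2 over GF(3): α^2 + 1, α^2 + α + 2, α^2 + 2α + 2.
None of them divide P (all give nonzero remainder).
No irreducible factor of degree ≤ 2 exists, so P is irreducible over GF(3).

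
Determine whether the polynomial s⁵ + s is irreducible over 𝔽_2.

Write f(s) = s⁵ + s.
Check for roots in 𝔽_2: f(0) = 0 → root; f(1) = 0 → root.
f(0) = 0, so (s) divides f(s); f is reducible.

No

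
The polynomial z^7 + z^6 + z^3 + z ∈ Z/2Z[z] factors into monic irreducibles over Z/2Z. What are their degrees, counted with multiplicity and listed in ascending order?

Write f(z) = z^7 + z^6 + z^3 + z.
Roots in Z/2Z: f(0) = 0 → root; f(1) = 0 → root.
Linear factors from roots: (z), (z + 1).
Complete factorization: f(z) = (z)·(z + 1)·(z^2 + z + 1)·(z^3 + z^2 + 1).
Factor degrees with multiplicity: 1 + 1 + 2 + 3 = 7.

1, 1, 2, 3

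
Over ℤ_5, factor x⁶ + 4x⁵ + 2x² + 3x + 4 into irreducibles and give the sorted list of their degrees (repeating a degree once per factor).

Write g(x) = x⁶ + 4x⁵ + 2x² + 3x + 4.
Roots in ℤ_5: g(0) = 4; g(1) = 4; g(2) = 0 → root; g(3) = 2; g(4) = 0 → root.
Linear factors from roots: (x + 3), (x + 1).
Complete factorization: g(x) = (x + 1)·(x + 3)·(x⁴ + 2x² + 2x + 3).
Factor degrees with multiplicity: 1 + 1 + 4 = 6.

1, 1, 4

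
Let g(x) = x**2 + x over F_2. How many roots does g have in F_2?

2

Evaluate at each of the 2 elements of F_2:
g(0) = 0 → root; g(1) = 0 → root.
Roots: {0, 1}.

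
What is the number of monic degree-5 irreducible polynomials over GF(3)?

The number of monic irreducibles of degree 5 over GF(3) is (1/5)·Σ_{d∣5} μ(5/d) 3^d.
Divisors of 5: 1, 5; μ(5/d) for each: -1, 1.
Σ = − 3^1 + 3^5 = 240.
N = 240/5 = 48.

48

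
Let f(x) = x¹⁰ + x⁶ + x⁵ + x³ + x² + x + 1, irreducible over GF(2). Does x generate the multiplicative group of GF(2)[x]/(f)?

Yes

|GF(2^10)^×| = 2^10 − 1 = 1023. Prime factorization: 1023 = 3·11·31.
f is primitive ⇔ x has order 1023 in GF(2)[x]/(f), i.e. x^(1023/q) ≠ 1 for each prime q | 1023.
x^(341) mod f = x⁵ + x³ + x.
x^(93) mod f = x⁹ + x⁸ + x⁵ + x⁴ + x³ + x.
x^(33) mod f = x⁸ + x⁶ + x².
None equal 1, so x has full order 1023; f is primitive.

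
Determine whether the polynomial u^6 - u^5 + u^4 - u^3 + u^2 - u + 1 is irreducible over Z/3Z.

Yes

Write f(u) = u^6 - u^5 + u^4 - u^3 + u^2 - u + 1.
Check for roots in Z/3Z: f(0) = 1; f(1) = 1; f(2) = 1.
No roots, so no linear factors.
Monic irreducibles of degree 2 over GF(3): u^2 + 1, u^2 + u - 1, u^2 - u - 1.
None of them divide f (all give nonzero remainder).
Degree-3 irreducible divisors: test the 8 monic irreducibles of degree 3 over GF(3).
None of them divide f (all give nonzero remainder).
No irreducible factor of degree ≤ 3 exists, so f is irreducible over GF(3).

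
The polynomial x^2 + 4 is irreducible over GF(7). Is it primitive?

No

Write f(x) = x^2 + 4.
|GF(7^2)^×| = 7^2 − 1 = 48. Prime factorization: 48 = 2^4·3.
f is primitive ⇔ x has order 48 in GF(7)[x]/(f), i.e. x^(48/q) ≠ 1 for each prime q | 48.
x^(24) mod f = 1
x^(16) mod f = 2.
Since x^(24) = 1, the order of x divides 24 < 48; not primitive.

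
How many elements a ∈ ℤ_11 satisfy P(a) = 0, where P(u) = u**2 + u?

2

Evaluate at each of the 11 elements of ℤ_11:
P(0) = 0 → root; P(1) = 2; P(2) = 6; P(3) = 1; P(4) = 9; P(5) = 8; P(6) = 9; P(7) = 1; P(8) = 6; P(9) = 2; P(10) = 0 → root.
Roots: {0, 10}.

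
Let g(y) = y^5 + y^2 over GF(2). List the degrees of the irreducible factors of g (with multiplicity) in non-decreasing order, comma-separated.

1, 1, 1, 2

Roots in GF(2): g(0) = 0 → root; g(1) = 0 → root.
Linear factors from roots: (y), (y + 1).
Complete factorization: g(y) = (y + 1)·(y)^2·(y^2 + y + 1).
Factor degrees with multiplicity: 1 + 1 + 1 + 2 = 5.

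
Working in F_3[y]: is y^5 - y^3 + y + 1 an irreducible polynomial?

Write P(y) = y^5 - y^3 + y + 1.
Check for roots in F_3: P(0) = 1; P(1) = 2; P(2) = 0 → root.
P(2) = 0, so (y − 2) divides P(y); P is reducible.

No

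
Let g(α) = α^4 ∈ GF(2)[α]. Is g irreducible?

No

Check for roots in GF(2): g(0) = 0 → root; g(1) = 1.
g(0) = 0, so (α) divides g(α); g is reducible.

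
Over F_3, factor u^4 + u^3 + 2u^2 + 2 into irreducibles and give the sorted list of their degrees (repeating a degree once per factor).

1, 3

Write h(u) = u^4 + u^3 + 2u^2 + 2.
Roots in F_3: h(0) = 2; h(1) = 0 → root; h(2) = 1.
Linear factors from roots: (u + 2).
Complete factorization: h(u) = (u + 2)·(u^3 + 2u^2 + u + 1).
Factor degrees with multiplicity: 1 + 3 = 4.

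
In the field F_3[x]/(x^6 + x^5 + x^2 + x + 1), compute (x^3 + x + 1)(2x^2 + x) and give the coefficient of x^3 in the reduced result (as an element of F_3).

2

Multiply in F_3[x]: (x^3 + x + 1)·(2x^2 + x) = 2x^5 + x^4 + 2x^3 + x.
Reduced: 2x^5 + x^4 + 2x^3 + x.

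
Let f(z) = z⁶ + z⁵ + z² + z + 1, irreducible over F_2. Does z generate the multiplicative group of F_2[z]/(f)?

|GF(2^6)^×| = 2^6 − 1 = 63. Prime factorization: 63 = 3^2·7.
f is primitive ⇔ z has order 63 in GF(2)[z]/(f), i.e. z^(63/q) ≠ 1 for each prime q | 63.
z^(21) mod f = z⁵ + z³ + z².
z^(9) mod f = z³ + z² + 1.
None equal 1, so z has full order 63; f is primitive.

Yes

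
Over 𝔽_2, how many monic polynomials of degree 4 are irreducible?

The number of monic irreducibles of degree 4 over GF(2) is (1/4)·Σ_{d∣4} μ(4/d) 2^d.
Divisors of 4: 1, 2, 4; μ(4/d) for each: 0, -1, 1.
Σ = − 2^2 + 2^4 = 12.
N = 12/4 = 3.

3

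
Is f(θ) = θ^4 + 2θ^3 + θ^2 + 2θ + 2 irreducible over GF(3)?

No

Check for roots in GF(3): f(0) = 2; f(1) = 2; f(2) = 0 → root.
f(2) = 0, so (θ − 2) divides f(θ); f is reducible.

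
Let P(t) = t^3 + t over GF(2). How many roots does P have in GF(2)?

Evaluate at each of the 2 elements of GF(2):
P(0) = 0 → root; P(1) = 0 → root.
Roots: {0, 1}.

2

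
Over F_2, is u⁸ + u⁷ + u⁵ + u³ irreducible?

Write f(u) = u⁸ + u⁷ + u⁵ + u³.
Check for roots in F_2: f(0) = 0 → root; f(1) = 0 → root.
f(0) = 0, so (u) divides f(u); f is reducible.

No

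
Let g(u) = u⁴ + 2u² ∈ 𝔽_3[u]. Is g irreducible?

No

Check for roots in 𝔽_3: g(0) = 0 → root; g(1) = 0 → root; g(2) = 0 → root.
g(0) = 0, so (u) divides g(u); g is reducible.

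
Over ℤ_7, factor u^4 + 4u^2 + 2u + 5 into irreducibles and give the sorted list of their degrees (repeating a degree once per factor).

Write f(u) = u^4 + 4u^2 + 2u + 5.
Complete factorization: f(u) = (u^2 + 3u + 5)·(u^2 + 4u + 1).
Factor degrees with multiplicity: 2 + 2 = 4.

2, 2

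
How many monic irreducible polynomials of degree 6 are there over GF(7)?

19544

The number of monic irreducibles of degree 6 over GF(7) is (1/6)·Σ_{d∣6} μ(6/d) 7^d.
Divisors of 6: 1, 2, 3, 6; μ(6/d) for each: 1, -1, -1, 1.
Σ = 7^1 − 7^2 − 7^3 + 7^6 = 117264.
N = 117264/6 = 19544.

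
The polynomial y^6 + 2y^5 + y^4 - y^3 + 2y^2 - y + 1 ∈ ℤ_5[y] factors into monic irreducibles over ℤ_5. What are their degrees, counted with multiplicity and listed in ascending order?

1, 1, 1, 1, 1, 1

Write h(y) = y^6 + 2y^5 + y^4 - y^3 + 2y^2 - y + 1.
Roots in ℤ_5: h(0) = 1; h(1) = 0 → root; h(2) = 3; h(3) = 0 → root; h(4) = 0 → root.
Linear factors from roots: (y - 1), (y + 2), (y + 1).
Complete factorization: h(y) = (y + 1)·(y + 2)^2·(y - 1)^3.
Factor degrees with multiplicity: 1 + 1 + 1 + 1 + 1 + 1 = 6.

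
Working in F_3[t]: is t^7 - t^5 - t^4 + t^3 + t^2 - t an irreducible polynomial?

No

Write f(t) = t^7 - t^5 - t^4 + t^3 + t^2 - t.
Check for roots in F_3: f(0) = 0 → root; f(1) = 0 → root; f(2) = 0 → root.
f(0) = 0, so (t) divides f(t); f is reducible.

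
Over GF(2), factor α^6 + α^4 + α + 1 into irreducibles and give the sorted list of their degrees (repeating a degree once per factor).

Write f(α) = α^6 + α^4 + α + 1.
Roots in GF(2): f(0) = 1; f(1) = 0 → root.
Linear factors from roots: (α + 1).
Complete factorization: f(α) = (α + 1)·(α^2 + α + 1)·(α^3 + α + 1).
Factor degrees with multiplicity: 1 + 2 + 3 = 6.

1, 2, 3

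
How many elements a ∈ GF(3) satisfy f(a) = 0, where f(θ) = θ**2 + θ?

2

Evaluate at each of the 3 elements of GF(3):
f(0) = 0 → root; f(1) = 2; f(2) = 0 → root.
Roots: {0, 2}.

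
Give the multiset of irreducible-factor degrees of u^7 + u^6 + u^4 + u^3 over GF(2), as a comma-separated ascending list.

1, 1, 1, 1, 1, 2

Write g(u) = u^7 + u^6 + u^4 + u^3.
Roots in GF(2): g(0) = 0 → root; g(1) = 0 → root.
Linear factors from roots: (u), (u + 1).
Complete factorization: g(u) = (u + 1)^2·(u)^3·(u^2 + u + 1).
Factor degrees with multiplicity: 1 + 1 + 1 + 1 + 1 + 2 = 7.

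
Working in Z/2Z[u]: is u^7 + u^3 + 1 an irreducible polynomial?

Yes

Write P(u) = u^7 + u^3 + 1.
Check for roots in Z/2Z: P(0) = 1; P(1) = 1.
No roots, so no linear factors.
Monic irreducibles of degree 2 over GF(2): u^2 + u + 1.
None of them divide P (all give nonzero remainder).
Monic irreducibles of degree 3 over GF(2): u^3 + u + 1, u^3 + u^2 + 1.
None of them divide P (all give nonzero remainder).
No irreducible factor of degree ≤ 3 exists, so P is irreducible over GF(2).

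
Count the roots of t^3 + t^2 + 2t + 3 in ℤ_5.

Write g(t) = t^3 + t^2 + 2t + 3.
Evaluate at each of the 5 elements of ℤ_5:
g(0) = 3; g(1) = 2; g(2) = 4; g(3) = 0 → root; g(4) = 1.
Roots: {3}.

1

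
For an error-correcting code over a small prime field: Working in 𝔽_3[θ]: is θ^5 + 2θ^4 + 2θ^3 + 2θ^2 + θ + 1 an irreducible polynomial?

No

Write P(θ) = θ^5 + 2θ^4 + 2θ^3 + 2θ^2 + θ + 1.
Check for roots in 𝔽_3: P(0) = 1; P(1) = 0 → root; P(2) = 1.
P(1) = 0, so (θ − 1) divides P(θ); P is reducible.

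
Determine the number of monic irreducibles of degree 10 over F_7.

28245840

By the necklace-counting formula, N_7(10) = (1/10) Σ_{d|10} μ(10/d)·7^d.
Divisors of 10: 1, 2, 5, 10; μ(10/d) for each: 1, -1, -1, 1.
Σ = 7^1 − 7^2 − 7^5 + 7^10 = 282458400.
N = 282458400/10 = 28245840.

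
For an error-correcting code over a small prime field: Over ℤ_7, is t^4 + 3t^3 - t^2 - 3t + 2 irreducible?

Write g(t) = t^4 + 3t^3 - t^2 - 3t + 2.
Check for roots in ℤ_7: g(0) = 2; g(1) = 2; g(2) = 4; g(3) = 6; g(4) = 2; g(5) = 3; g(6) = 2.
No roots, so no linear factors.
Degree-2 irreducible divisors: test the 21 monic irreducibles of degree 2 over GF(7).
None of them divide g (all give nonzero remainder).
No irreducible factor of degree ≤ 2 exists, so g is irreducible over GF(7).

Yes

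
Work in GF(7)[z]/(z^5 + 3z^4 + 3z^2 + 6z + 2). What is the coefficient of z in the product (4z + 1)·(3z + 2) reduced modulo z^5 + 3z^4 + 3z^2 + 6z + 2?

4

Multiply in GF(7)[z]: (4z + 1)·(3z + 2) = 5z^2 + 4z + 2.
Reduced: 5z^2 + 4z + 2.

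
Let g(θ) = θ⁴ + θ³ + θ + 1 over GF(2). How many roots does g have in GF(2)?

1

Evaluate at each of the 2 elements of GF(2):
g(0) = 1; g(1) = 0 → root.
Roots: {1}.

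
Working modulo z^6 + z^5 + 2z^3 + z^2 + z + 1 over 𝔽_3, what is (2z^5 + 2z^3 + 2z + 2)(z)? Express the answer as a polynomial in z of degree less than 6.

Multiply in 𝔽_3[z]: (2z^5 + 2z^3 + 2z + 2)·(z) = 2z^6 + 2z^4 + 2z^2 + 2z.
Reduce using z^6 ≡ 2z^5 + z^3 + 2z^2 + 2z + 2 (mod z^6 + z^5 + 2z^3 + z^2 + z + 1).
Reduced: z^5 + 2z^4 + 2z^3 + 1.

z^5 + 2z^4 + 2z^3 + 1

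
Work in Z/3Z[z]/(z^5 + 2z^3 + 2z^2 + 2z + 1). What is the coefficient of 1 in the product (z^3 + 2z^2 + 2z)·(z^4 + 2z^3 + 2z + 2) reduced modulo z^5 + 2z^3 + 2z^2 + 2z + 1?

Multiply in Z/3Z[z]: (z^3 + 2z^2 + 2z)·(z^4 + 2z^3 + 2z + 2) = z^7 + z^6 + 2z^2 + z.
Reduce using z^5 ≡ z^3 + z^2 + z + 2 (mod z^5 + 2z^3 + 2z^2 + 2z + 1).
Reduced: 2z^4 + z + 2.

2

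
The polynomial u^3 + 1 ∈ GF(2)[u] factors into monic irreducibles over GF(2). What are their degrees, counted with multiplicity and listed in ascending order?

Write h(u) = u^3 + 1.
Roots in GF(2): h(0) = 1; h(1) = 0 → root.
Linear factors from roots: (u + 1).
Complete factorization: h(u) = (u + 1)·(u^2 + u + 1).
Factor degrees with multiplicity: 1 + 2 = 3.

1, 2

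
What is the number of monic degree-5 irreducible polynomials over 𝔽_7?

3360

By the necklace-counting formula, N_7(5) = (1/5) Σ_{d|5} μ(5/d)·7^d.
Divisors of 5: 1, 5; μ(5/d) for each: -1, 1.
Σ = − 7^1 + 7^5 = 16800.
N = 16800/5 = 3360.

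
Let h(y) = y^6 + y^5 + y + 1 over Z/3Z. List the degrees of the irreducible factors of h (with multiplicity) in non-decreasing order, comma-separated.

1, 1, 4

Roots in Z/3Z: h(0) = 1; h(1) = 1; h(2) = 0 → root.
Linear factors from roots: (y + 1).
Complete factorization: h(y) = (y + 1)^2·(y^4 - y^3 + y^2 - y + 1).
Factor degrees with multiplicity: 1 + 1 + 4 = 6.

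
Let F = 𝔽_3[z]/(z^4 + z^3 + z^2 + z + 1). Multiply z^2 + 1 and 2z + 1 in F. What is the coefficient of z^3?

2

Multiply in 𝔽_3[z]: (z^2 + 1)·(2z + 1) = 2z^3 + z^2 + 2z + 1.
Reduced: 2z^3 + z^2 + 2z + 1.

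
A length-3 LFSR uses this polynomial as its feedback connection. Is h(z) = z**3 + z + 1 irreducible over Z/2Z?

Check for roots in Z/2Z: h(0) = 1; h(1) = 1.
No roots. A degree-3 polynomial over a field with no linear factor is irreducible.

Yes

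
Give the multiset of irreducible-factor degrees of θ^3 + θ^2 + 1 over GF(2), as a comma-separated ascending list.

Write f(θ) = θ^3 + θ^2 + 1.
Roots in GF(2): f(0) = 1; f(1) = 1.
Complete factorization: f(θ) = (θ^3 + θ^2 + 1).
Factor degrees with multiplicity: 3 = 3.

3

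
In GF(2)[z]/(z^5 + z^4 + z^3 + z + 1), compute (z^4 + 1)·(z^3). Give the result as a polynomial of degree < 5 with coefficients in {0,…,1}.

z^4 + z

Multiply in GF(2)[z]: (z^4 + 1)·(z^3) = z^7 + z^3.
Reduce using z^5 ≡ z^4 + z^3 + z + 1 (mod z^5 + z^4 + z^3 + z + 1).
Reduced: z^4 + z.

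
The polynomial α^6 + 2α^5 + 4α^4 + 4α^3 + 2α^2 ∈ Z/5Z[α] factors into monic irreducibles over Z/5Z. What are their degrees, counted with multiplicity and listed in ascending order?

1, 1, 1, 1, 2

Write h(α) = α^6 + 2α^5 + 4α^4 + 4α^3 + 2α^2.
Roots in Z/5Z: h(0) = 0 → root; h(1) = 3; h(2) = 2; h(3) = 0 → root; h(4) = 1.
Linear factors from roots: (α), (α + 2).
Complete factorization: h(α) = (α)^2·(α + 2)^2·(α^2 + 3α + 3).
Factor degrees with multiplicity: 1 + 1 + 1 + 1 + 2 = 6.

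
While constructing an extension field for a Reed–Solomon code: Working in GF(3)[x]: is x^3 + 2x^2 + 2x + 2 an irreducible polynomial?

Write h(x) = x^3 + 2x^2 + 2x + 2.
Check for roots in GF(3): h(0) = 2; h(1) = 1; h(2) = 1.
No roots. A degree-3 polynomial over a field with no linear factor is irreducible.

Yes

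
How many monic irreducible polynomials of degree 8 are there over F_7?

720300

The number of monic irreducibles of degree 8 over GF(7) is (1/8)·Σ_{d∣8} μ(8/d) 7^d.
Divisors of 8: 1, 2, 4, 8; μ(8/d) for each: 0, 0, -1, 1.
Σ = − 7^4 + 7^8 = 5762400.
N = 5762400/8 = 720300.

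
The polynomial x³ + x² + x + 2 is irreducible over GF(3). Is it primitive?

Write f(x) = x³ + x² + x + 2.
|GF(3^3)^×| = 3^3 − 1 = 26. Prime factorization: 26 = 2·13.
f is primitive ⇔ x has order 26 in GF(3)[x]/(f), i.e. x^(26/q) ≠ 1 for each prime q | 26.
x^(13) mod f = 1
x^(2) mod f = x².
Since x^(13) = 1, the order of x divides 13 < 26; not primitive.

No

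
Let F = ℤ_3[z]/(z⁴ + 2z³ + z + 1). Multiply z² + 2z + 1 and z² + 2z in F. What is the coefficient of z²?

2

Multiply in ℤ_3[z]: (z² + 2z + 1)·(z² + 2z) = z⁴ + z³ + 2z² + 2z.
Reduce using z⁴ ≡ z³ + 2z + 2 (mod z⁴ + 2z³ + z + 1).
Reduced: 2z³ + 2z² + z + 2.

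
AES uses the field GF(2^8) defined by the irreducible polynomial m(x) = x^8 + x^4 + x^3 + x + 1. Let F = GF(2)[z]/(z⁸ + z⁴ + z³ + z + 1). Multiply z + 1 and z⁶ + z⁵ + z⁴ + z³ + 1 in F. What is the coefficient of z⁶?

0

Multiply in GF(2)[z]: (z + 1)·(z⁶ + z⁵ + z⁴ + z³ + 1) = z⁷ + z³ + z + 1.
Reduced: z⁷ + z³ + z + 1.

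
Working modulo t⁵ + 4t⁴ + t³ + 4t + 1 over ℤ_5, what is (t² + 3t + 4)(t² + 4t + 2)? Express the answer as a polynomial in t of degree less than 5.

Multiply in ℤ_5[t]: (t² + 3t + 4)·(t² + 4t + 2) = t⁴ + 2t³ + 3t² + 2t + 3.
Reduced: t⁴ + 2t³ + 3t² + 2t + 3.

t^4 + 2t^3 + 3t^2 + 2t + 3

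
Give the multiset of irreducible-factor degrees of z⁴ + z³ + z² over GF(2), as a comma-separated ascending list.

Write h(z) = z⁴ + z³ + z².
Roots in GF(2): h(0) = 0 → root; h(1) = 1.
Linear factors from roots: (z).
Complete factorization: h(z) = (z)^2·(z² + z + 1).
Factor degrees with multiplicity: 1 + 1 + 2 = 4.

1, 1, 2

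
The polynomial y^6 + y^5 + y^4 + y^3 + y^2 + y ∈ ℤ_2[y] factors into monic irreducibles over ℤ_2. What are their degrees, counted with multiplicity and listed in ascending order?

1, 1, 2, 2

Write h(y) = y^6 + y^5 + y^4 + y^3 + y^2 + y.
Roots in ℤ_2: h(0) = 0 → root; h(1) = 0 → root.
Linear factors from roots: (y), (y + 1).
Complete factorization: h(y) = (y)·(y + 1)·(y^2 + y + 1)^2.
Factor degrees with multiplicity: 1 + 1 + 2 + 2 = 6.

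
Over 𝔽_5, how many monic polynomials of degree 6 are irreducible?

2580

The number of monic irreducibles of degree 6 over GF(5) is (1/6)·Σ_{d∣6} μ(6/d) 5^d.
Divisors of 6: 1, 2, 3, 6; μ(6/d) for each: 1, -1, -1, 1.
Σ = 5^1 − 5^2 − 5^3 + 5^6 = 15480.
N = 15480/6 = 2580.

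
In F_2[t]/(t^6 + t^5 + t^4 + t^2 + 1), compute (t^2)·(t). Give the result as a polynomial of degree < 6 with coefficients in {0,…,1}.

t^3

Multiply in F_2[t]: (t^2)·(t) = t^3.
Reduced: t^3.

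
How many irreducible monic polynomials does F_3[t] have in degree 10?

The number of monic irreducibles of degree 10 over GF(3) is (1/10)·Σ_{d∣10} μ(10/d) 3^d.
Divisors of 10: 1, 2, 5, 10; μ(10/d) for each: 1, -1, -1, 1.
Σ = 3^1 − 3^2 − 3^5 + 3^10 = 58800.
N = 58800/10 = 5880.

5880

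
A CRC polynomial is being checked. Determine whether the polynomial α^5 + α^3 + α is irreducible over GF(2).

Write f(α) = α^5 + α^3 + α.
Check for roots in GF(2): f(0) = 0 → root; f(1) = 1.
f(0) = 0, so (α) divides f(α); f is reducible.

No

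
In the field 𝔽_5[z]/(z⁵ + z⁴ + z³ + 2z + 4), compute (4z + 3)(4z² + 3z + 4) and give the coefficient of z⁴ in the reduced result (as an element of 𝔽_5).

0

Multiply in 𝔽_5[z]: (4z + 3)·(4z² + 3z + 4) = z³ + 4z² + 2.
Reduced: z³ + 4z² + 2.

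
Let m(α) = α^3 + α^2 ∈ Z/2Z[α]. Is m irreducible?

Check for roots in Z/2Z: m(0) = 0 → root; m(1) = 0 → root.
m(0) = 0, so (α) divides m(α); m is reducible.

No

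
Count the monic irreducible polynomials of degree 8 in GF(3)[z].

810

x^(3^8) − x is the product of all monic irreducibles of degree dividing 8; Möbius inversion gives N = (1/8) Σ μ(8/d)·3^d.
Divisors of 8: 1, 2, 4, 8; μ(8/d) for each: 0, 0, -1, 1.
Σ = − 3^4 + 3^8 = 6480.
N = 6480/8 = 810.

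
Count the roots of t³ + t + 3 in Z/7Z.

Write P(t) = t³ + t + 3.
Evaluate at each of the 7 elements of Z/7Z:
P(0) = 3; P(1) = 5; P(2) = 6; P(3) = 5; P(4) = 1; P(5) = 0 → root; P(6) = 1.
Roots: {5}.

1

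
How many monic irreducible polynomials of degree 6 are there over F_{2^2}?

670

By the necklace-counting formula, N_4(6) = (1/6) Σ_{d|6} μ(6/d)·4^d.
Divisors of 6: 1, 2, 3, 6; μ(6/d) for each: 1, -1, -1, 1.
Σ = 4^1 − 4^2 − 4^3 + 4^6 = 4020.
N = 4020/6 = 670.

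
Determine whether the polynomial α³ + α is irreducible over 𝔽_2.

No

Write g(α) = α³ + α.
Check for roots in 𝔽_2: g(0) = 0 → root; g(1) = 0 → root.
g(0) = 0, so (α) divides g(α); g is reducible.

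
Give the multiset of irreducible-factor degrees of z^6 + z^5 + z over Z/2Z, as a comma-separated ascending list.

1, 2, 3

Write f(z) = z^6 + z^5 + z.
Roots in Z/2Z: f(0) = 0 → root; f(1) = 1.
Linear factors from roots: (z).
Complete factorization: f(z) = (z)·(z^2 + z + 1)·(z^3 + z + 1).
Factor degrees with multiplicity: 1 + 2 + 3 = 6.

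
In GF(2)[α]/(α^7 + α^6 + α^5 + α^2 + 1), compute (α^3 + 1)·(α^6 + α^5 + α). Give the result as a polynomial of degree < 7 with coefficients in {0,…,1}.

α + 1

Multiply in GF(2)[α]: (α^3 + 1)·(α^6 + α^5 + α) = α^9 + α^8 + α^6 + α^5 + α^4 + α.
Reduce using α^7 ≡ α^6 + α^5 + α^2 + 1 (mod α^7 + α^6 + α^5 + α^2 + 1).
Reduced: α + 1.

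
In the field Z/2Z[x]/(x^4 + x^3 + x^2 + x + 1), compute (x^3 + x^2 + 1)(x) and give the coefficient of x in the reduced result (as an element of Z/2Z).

0

Multiply in Z/2Z[x]: (x^3 + x^2 + 1)·(x) = x^4 + x^3 + x.
Reduce using x^4 ≡ x^3 + x^2 + x + 1 (mod x^4 + x^3 + x^2 + x + 1).
Reduced: x^2 + 1.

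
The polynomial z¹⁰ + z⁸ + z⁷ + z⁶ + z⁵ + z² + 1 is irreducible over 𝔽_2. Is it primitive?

Yes

Write f(z) = z¹⁰ + z⁸ + z⁷ + z⁶ + z⁵ + z² + 1.
|GF(2^10)^×| = 2^10 − 1 = 1023. Prime factorization: 1023 = 3·11·31.
f is primitive ⇔ z has order 1023 in GF(2)[z]/(f), i.e. z^(1023/q) ≠ 1 for each prime q | 1023.
z^(341) mod f = z⁹ + z⁶ + z⁵ + z² + z.
z^(93) mod f = z⁸ + z⁷ + z² + z.
z^(33) mod f = z⁷ + z⁶ + z⁵ + z⁴ + z + 1.
None equal 1, so z has full order 1023; f is primitive.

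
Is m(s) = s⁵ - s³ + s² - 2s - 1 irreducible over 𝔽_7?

Check for roots in 𝔽_7: m(0) = 6; m(1) = 5; m(2) = 2; m(3) = 1; m(4) = 1; m(5) = 4; m(6) = 2.
No roots, so no linear factors.
Degree-2 irreducible divisors: test the 21 monic irreducibles of degree 2 over GF(7).
None of them divide m (all give nonzero remainder).
No irreducible factor of degree ≤ 2 exists, so m is irreducible over GF(7).

Yes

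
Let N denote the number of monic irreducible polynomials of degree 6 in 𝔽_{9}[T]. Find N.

88440

The number of monic irreducibles of degree 6 over GF(9) is (1/6)·Σ_{d∣6} μ(6/d) 9^d.
Divisors of 6: 1, 2, 3, 6; μ(6/d) for each: 1, -1, -1, 1.
Σ = 9^1 − 9^2 − 9^3 + 9^6 = 530640.
N = 530640/6 = 88440.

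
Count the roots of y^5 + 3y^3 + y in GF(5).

Write h(y) = y^5 + 3y^3 + y.
Evaluate at each of the 5 elements of GF(5):
h(0) = 0 → root; h(1) = 0 → root; h(2) = 3; h(3) = 2; h(4) = 0 → root.
Roots: {0, 1, 4}.

3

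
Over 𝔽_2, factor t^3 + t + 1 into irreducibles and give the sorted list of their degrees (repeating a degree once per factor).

Write f(t) = t^3 + t + 1.
Roots in 𝔽_2: f(0) = 1; f(1) = 1.
Complete factorization: f(t) = (t^3 + t + 1).
Factor degrees with multiplicity: 3 = 3.

3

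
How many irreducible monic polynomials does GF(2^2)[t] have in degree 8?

By the necklace-counting formula, N_4(8) = (1/8) Σ_{d|8} μ(8/d)·4^d.
Divisors of 8: 1, 2, 4, 8; μ(8/d) for each: 0, 0, -1, 1.
Σ = − 4^4 + 4^8 = 65280.
N = 65280/8 = 8160.

8160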